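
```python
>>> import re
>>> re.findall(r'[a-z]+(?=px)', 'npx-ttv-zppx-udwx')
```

Lookahead/lookbehind check context without consuming it, so the matched span excludes the asserted characters.
Walking the string: at [0:1] → 'n'; at [8:10] → 'zp'.
No capturing groups, so `findall` returns the 2 full match strings.

['n', 'zp']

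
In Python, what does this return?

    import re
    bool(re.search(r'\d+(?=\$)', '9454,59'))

False

The lookaround is zero-width — it requires the adjacent text to match without consuming it, so the asserted text isn't part of the match.
Here the pattern never matches, so the call returns None, and `bool(None)` is False.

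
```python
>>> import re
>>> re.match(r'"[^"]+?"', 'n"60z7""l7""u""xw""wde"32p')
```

None

With `match`, the pattern is implicitly anchored at the beginning.
Here the pattern fails at index 0, so the call returns None.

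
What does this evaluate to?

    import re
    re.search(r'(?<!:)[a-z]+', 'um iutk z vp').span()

(0, 2)

The negative lookahead/lookbehind blocks any match where the forbidden context is present.
The match spans [0:2] → 'um'.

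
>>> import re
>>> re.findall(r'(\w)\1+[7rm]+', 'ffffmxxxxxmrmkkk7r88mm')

['f', 'x', 'k', '8']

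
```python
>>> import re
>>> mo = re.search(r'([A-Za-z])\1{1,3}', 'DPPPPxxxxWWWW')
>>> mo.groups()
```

The match spans [1:5] → 'PPPP'.
Captured: group 1 = 'P'.

('P',)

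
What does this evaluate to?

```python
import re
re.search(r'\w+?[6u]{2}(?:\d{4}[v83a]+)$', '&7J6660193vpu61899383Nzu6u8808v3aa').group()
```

'7J6660193vpu61899383Nzu6u8808v3aa'

The pattern matches one or more of a word character (lazy), then exactly 2 of one of [6u]; then exactly 4 of a digit, then one or more of one of [v83a] (non-capturing group); then anchored at the end.
The match spans [1:34] → '7J6660193vpu61899383Nzu6u8808v3aa'.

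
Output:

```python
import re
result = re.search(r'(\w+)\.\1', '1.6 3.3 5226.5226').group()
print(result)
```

3.3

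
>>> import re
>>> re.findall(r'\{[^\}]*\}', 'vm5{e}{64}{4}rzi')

['{e}', '{64}', '{4}']

Walking the string: at [3:6] → '{e}'; at [6:10] → '{64}'; at [10:13] → '{4}'.
With no groups in the pattern, `findall` gives back each whole match — 3 here.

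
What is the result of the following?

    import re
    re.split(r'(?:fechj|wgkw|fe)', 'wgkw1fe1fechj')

['', '1', '1', '']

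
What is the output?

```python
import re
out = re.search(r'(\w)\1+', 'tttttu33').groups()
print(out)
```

The match spans [0:5] → 'ttttt'.
Captured: group 1 = 't'.

('t',)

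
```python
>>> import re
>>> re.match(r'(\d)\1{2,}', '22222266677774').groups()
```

The match spans [0:6] → '222222'.
Captured: group 1 = '2'.

('2',)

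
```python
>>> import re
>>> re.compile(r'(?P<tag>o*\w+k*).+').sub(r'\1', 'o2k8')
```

'o2k'

The replacement refers to a captured group, so each match is rewritten using its own captured text.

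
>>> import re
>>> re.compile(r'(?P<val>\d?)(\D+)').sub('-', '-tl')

Every occurrence is swapped for '-'.

'-'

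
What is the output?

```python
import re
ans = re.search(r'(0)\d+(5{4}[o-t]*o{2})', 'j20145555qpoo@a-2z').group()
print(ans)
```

The match spans [2:13] → '0145555qpoo'.

0145555qpoo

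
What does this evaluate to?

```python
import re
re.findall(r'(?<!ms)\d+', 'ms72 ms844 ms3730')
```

['2', '44', '730']

A negative assertion filters positions out without eating any characters.
`findall` yields the raw match text (3 of them) because the pattern has no groups.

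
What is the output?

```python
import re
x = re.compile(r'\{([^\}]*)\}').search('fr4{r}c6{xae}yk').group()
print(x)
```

{r}

`re.search` scans for the first position where the pattern succeeds.
The match spans [3:6] → '{r}'.
Captured: group 1 = 'r'.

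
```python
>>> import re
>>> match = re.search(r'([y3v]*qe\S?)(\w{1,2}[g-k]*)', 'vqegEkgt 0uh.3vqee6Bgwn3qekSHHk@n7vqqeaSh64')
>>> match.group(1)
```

The match spans [0:7] → 'vqegEkg'.
Captured: group 1 = 'vqeg', group 2 = 'Ekg'.

'vqeg'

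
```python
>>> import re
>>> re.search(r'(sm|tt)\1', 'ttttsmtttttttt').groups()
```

('tt',)

`\1` has to match the exact text group 1 already captured.
Unlike `match`, `search` isn't anchored — it looks for the pattern anywhere in the string.
The match spans [0:4] → 'tttt'.
Captured: group 1 = 'tt'.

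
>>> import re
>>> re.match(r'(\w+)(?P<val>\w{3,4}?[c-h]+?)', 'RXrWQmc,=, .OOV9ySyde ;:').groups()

('RXr', 'WQmc')

Pattern: one or more of a word character (captured); then 3 to 4 of a word character (lazy), then one or more of a character in [c-h] (lazy) (captured as 'val').
`re.match` won't scan ahead — the pattern has to work from the very first character.
The match spans [0:7] → 'RXrWQmc'.
Captured: group 1 = 'RXr', group 2 = 'WQmc'.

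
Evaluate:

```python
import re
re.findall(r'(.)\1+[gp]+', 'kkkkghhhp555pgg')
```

['k', 'h', '5']

A backreference is literal: `\1` must see the identical characters the first group matched.
One capturing group, so `findall` returns just the captured substring from each match — 3 in all.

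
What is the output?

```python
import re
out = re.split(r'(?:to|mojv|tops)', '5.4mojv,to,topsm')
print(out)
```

The regex engine tests alternatives in the order written; an earlier branch that matches wins even if a later one would match more.
Matches to split on: at [3:7] → 'mojv'; at [8:10] → 'to'; at [11:13] → 'to'.
`split` removes every match and returns the 4 fragments in between.

['5.4', ',', ',', 'psm']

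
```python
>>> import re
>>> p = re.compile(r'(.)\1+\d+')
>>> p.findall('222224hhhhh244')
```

['2', 'h']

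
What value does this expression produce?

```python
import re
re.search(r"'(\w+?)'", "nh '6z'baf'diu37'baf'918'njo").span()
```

(3, 7)

The match spans [3:7] → "'6z'".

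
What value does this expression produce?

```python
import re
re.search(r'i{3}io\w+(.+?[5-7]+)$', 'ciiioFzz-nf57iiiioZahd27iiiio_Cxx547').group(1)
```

'47'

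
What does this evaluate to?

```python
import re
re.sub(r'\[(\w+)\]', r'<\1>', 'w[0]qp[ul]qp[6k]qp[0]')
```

'w<0>qp<ul>qp<6k>qp<0>'

`\1` in the replacement pulls in group 1's text for each match.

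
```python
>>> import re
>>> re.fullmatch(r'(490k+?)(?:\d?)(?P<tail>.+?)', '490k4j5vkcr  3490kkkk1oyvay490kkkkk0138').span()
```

This matches the literal '490', then one or more of the literal 'k' (lazy) (captured); then optionally a digit (non-capturing group); then one or more of any character (lazy) (captured as 'tail').
`fullmatch` succeeds only if the pattern covers the string from start to end.
The match spans [0:39] → '490k4j5vkcr  3490kkkk1oyvay490kkkkk0138'.
Captured: group 1 = '490k', group 2 = 'j5vkcr  3490kkkk1oyvay490kkkkk0138'.

(0, 39)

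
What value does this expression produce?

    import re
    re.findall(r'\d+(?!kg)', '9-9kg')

A negative assertion filters positions out without eating any characters.
Matches: at [0:1] → '9'.
Since nothing is captured, `findall` lists the 1 matched substring directly.

['9']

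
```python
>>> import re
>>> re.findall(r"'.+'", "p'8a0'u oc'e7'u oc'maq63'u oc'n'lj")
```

["'8a0'u oc'e7'u oc'maq63'u oc'n'"]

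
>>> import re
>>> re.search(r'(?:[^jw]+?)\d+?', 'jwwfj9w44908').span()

This matches one or more of any character except [jw] (lazy) (non-capturing group); then one or more of a digit (lazy).
The `?` after the quantifier makes it lazy — it takes as little as possible before letting the rest of the pattern try.
`re.search` tries every starting position until one works.
The match spans [7:9] → '44'.

(7, 9)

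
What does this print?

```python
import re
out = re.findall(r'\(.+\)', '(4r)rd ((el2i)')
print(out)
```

No capturing groups, so `findall` returns the 1 full match string.

['(4r)rd ((el2i)']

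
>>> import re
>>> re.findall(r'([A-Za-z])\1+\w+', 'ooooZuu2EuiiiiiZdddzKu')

['o']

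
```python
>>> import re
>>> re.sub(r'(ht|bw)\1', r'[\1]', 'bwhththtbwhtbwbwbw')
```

After group 1 captures some text, `\1` only succeeds where that same text appears again.
Matches: at [2:6] → 'htht'; at [12:16] → 'bwbw'.
The replacement refers to a captured group, so each match is rewritten using its own captured text.

'bw[ht]htbwht[bw]bw'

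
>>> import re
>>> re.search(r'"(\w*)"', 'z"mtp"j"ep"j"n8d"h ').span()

The match spans [1:6] → '"mtp"'.

(1, 6)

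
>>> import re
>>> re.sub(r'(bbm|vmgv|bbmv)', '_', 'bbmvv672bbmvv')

'_vv672_vv'

Branches in `(...|...)` are attempted left-to-right; the first branch that allows the whole pattern to succeed is taken.
Matches: at [0:3] → 'bbm'; at [8:11] → 'bbm'.
Each match is replaced by '_'.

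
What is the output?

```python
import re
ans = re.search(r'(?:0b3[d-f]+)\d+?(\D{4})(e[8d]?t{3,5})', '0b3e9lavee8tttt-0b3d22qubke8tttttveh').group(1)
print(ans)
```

lave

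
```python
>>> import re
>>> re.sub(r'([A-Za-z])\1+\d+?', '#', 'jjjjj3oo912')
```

'##12'

A backreference is literal: `\1` must see the identical characters the first group matched.
Matches: at [0:6] → 'jjjjj3'; at [6:9] → 'oo9'.
Each match is replaced by '#'.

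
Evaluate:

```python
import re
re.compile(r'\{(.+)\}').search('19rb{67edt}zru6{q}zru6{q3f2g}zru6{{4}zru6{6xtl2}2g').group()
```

'{67edt}zru6{q}zru6{q3f2g}zru6{{4}zru6{6xtl2}'

The match spans [4:48] → '{67edt}zru6{q}zru6{q3f2g}zru6{{4}zru6{6xtl2}'.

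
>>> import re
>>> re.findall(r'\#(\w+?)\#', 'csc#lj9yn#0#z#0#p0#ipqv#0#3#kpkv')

Matches: at [3:10] match '#lj9yn#', group 1 = 'lj9yn'; at [11:14] match '#z#', group 1 = 'z'; at [15:19] match '#p0#', group 1 = 'p0'; at [23:26] match '#0#', group 1 = '0'.
With a single group, `findall` returns only what that group captured — 4 items.

['lj9yn', 'z', 'p0', '0']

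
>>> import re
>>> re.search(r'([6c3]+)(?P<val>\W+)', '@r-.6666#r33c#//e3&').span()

(4, 9)

Pattern: one or more of one of [6c3] (captured); then one or more of a non-word character (captured as 'val').
`re.search` scans for the first position where the pattern succeeds.
The match spans [4:9] → '6666#'.
Captured: group 1 = '6666', group 2 = '#'.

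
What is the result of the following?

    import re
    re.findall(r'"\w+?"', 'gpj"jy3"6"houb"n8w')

['"jy3"', '"houb"']

Scanning left to right: at [3:8] → '"jy3"'; at [9:15] → '"houb"'.
With no groups in the pattern, `findall` gives back each whole match — 2 here.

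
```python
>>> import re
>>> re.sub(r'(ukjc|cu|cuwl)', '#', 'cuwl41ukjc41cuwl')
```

'#wl41#41#wl'

Branches in `(...|...)` are attempted left-to-right; the first branch that allows the whole pattern to succeed is taken.
Matches: at [0:2] → 'cu'; at [6:10] → 'ukjc'; at [12:14] → 'cu'.
Each match is replaced by '#'.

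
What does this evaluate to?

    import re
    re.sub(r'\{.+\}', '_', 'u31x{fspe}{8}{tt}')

'u31x_'

`sub` substitutes '_' at each match site.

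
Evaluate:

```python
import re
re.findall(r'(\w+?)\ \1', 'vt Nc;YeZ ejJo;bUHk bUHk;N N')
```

`\1` has to match the exact text group 1 already captured.
Walking the string: at [15:24] match 'bUHk bUHk', group 1 = 'bUHk'; at [25:28] match 'N N', group 1 = 'N'.
One capturing group, so `findall` returns just the captured substring from each match — 2 in all.

['bUHk', 'N']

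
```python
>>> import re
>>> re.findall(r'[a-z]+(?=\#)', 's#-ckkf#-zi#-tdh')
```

Lookahead/lookbehind check context without consuming it, so the matched span excludes the asserted characters.
Walking the string: at [0:1] → 's'; at [3:7] → 'ckkf'; at [9:11] → 'zi'.
`findall` yields the raw match text (3 of them) because the pattern has no groups.

['s', 'ckkf', 'zi']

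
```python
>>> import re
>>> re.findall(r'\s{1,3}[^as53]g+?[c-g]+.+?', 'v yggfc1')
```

[' yggfc1']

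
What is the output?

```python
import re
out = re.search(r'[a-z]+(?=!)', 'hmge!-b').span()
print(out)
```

The positive lookaround only admits positions where the adjacent text matches; those characters stay outside the span.
`re.search` tries every starting position until one works.
The match spans [0:4] → 'hmge'.

(0, 4)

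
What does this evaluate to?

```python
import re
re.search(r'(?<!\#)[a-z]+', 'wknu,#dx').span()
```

Because the assertion is negative and zero-width, positions next to the forbidden text are skipped.
The match spans [0:4] → 'wknu'.

(0, 4)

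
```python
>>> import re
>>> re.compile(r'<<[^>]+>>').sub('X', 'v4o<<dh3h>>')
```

'v4oX'

Each match is replaced by 'X'.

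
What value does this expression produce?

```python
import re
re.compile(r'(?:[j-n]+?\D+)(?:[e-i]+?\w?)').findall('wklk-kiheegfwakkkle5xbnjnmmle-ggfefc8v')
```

['klk-kiheegfwakkkle5', 'njnmmle-ggfefc']

The pattern matches one or more of a character in [j-n] (lazy), then one or more of a non-digit (non-capturing group); then one or more of a character in [e-i] (lazy), then optionally a word character (non-capturing group).
Walking the string: at [1:20] → 'klk-kiheegfwakkkle5'; at [22:36] → 'njnmmle-ggfefc'.
`findall` yields the raw match text (2 of them) because the pattern has no groups.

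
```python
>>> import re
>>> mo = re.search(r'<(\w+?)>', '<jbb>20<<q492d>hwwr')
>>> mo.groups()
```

('jbb',)

The match spans [0:5] → '<jbb>'.
Captured: group 1 = 'jbb'.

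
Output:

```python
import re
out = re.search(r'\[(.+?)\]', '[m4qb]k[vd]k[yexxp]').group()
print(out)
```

[m4qb]

With the lazy modifier that quantifier settles for the fewest repetitions that let the rest of the pattern succeed (the atoms after it are unaffected and can still be greedy).
`re.search` tries every starting position until one works.
The match spans [0:6] → '[m4qb]'.
Captured: group 1 = 'm4qb'.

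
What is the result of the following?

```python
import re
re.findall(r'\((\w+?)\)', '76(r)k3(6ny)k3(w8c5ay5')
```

Matches: at [2:5] match '(r)', group 1 = 'r'; at [7:12] match '(6ny)', group 1 = '6ny'.
`findall` collects group 1 from each match (2 total).

['r', '6ny']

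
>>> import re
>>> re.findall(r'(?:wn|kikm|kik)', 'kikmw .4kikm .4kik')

['kikm', 'kikm', 'kik']

Alternation tries branches left to right and keeps the first one that lets the overall match succeed at that position.
With no groups in the pattern, `findall` gives back each whole match — 3 here.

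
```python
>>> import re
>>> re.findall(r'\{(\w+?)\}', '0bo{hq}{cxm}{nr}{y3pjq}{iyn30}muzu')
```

With a single group, `findall` returns only what that group captured — 5 items.

['hq', 'cxm', 'nr', 'y3pjq', 'iyn30']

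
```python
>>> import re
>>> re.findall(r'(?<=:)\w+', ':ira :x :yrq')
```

['ira', 'x', 'yrq']

The `(?=…)`/`(?<=…)` assertion just peeks at neighbouring text; it doesn't advance the match position.
Walking the string: at [1:4] → 'ira'; at [6:7] → 'x'; at [9:12] → 'yrq'.
With no groups in the pattern, `findall` gives back each whole match — 3 here.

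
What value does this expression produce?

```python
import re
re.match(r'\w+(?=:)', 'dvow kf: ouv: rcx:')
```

None

The `(?=…)`/`(?<=…)` assertion just peeks at neighbouring text; it doesn't advance the match position.
With `match`, the pattern is implicitly anchored at the beginning.
Here the string doesn't start with a match, so the call returns None.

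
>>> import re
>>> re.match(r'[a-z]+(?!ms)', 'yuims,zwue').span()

(0, 5)

The negative lookaround is zero-width — it rules out positions where the adjacent text would match, without consuming anything.
`re.match` only tries the pattern at the start of the string.
The match spans [0:5] → 'yuims'.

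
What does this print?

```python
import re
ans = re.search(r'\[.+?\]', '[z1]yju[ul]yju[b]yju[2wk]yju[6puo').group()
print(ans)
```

Because the quantifier is non-greedy, it stops expanding at the earliest point where the rest of the pattern can succeed.
`search` walks the string left to right and returns the first match it finds.
The match spans [0:4] → '[z1]'.

[z1]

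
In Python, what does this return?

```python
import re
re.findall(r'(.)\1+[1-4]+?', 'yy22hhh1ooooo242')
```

['y', 'h', 'o']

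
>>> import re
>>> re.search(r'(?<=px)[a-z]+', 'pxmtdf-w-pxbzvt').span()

The lookaround is zero-width — it requires the adjacent text to match without consuming it, so the asserted text isn't part of the match.
The match spans [2:6] → 'mtdf'.

(2, 6)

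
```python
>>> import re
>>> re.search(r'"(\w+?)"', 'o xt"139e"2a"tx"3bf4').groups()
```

('139e',)

The match spans [4:10] → '"139e"'.
Captured: group 1 = '139e'.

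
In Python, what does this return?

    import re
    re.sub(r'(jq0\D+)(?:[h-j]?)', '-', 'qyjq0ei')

This matches the literal 'jq0', then one or more of a non-digit (captured); then optionally a character in [h-j] (non-capturing group).
Matches: at [2:7] → 'jq0ei'.
Each match is replaced by '-'.

'qy-'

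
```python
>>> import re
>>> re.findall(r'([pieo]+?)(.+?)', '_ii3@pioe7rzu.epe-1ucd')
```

[('i', 'i'), ('p', 'i'), ('o', 'e'), ('e', 'p'), ('e', '-')]

Pattern: one or more of one of [pieo] (lazy) (captured); then one or more of any character (lazy) (captured).
A `+?`/`*?`/`{m,n}?` starts at its minimum and grows only as far as needed for what follows to match.
Scanning left to right: at [1:3] match 'ii', groups = ('i', 'i'); at [5:7] match 'pi', groups = ('p', 'i'); at [7:9] match 'oe', groups = ('o', 'e'); at [14:16] match 'ep', groups = ('e', 'p'); at [16:18] match 'e-', groups = ('e', '-').
`findall` packs the 2 group values into a tuple for every match.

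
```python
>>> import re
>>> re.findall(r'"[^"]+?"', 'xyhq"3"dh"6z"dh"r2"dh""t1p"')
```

['"3"', '"6z"', '"r2"', '"t1p"']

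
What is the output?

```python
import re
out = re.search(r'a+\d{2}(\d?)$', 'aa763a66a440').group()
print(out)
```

a440

Pattern: one or more of a literal 'a', then exactly 2 of a digit; then optionally a digit (captured); then anchored at the end.
`re.search` scans for the first position where the pattern succeeds.
The match spans [8:12] → 'a440'.
Captured: group 1 = '0'.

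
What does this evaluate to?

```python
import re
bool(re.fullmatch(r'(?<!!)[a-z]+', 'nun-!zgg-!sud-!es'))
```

False

`(?!…)`/`(?<!…)` only lets a position through if the neighbouring text does NOT match; no characters are consumed.
For `fullmatch`, every character of the input must be accounted for by the pattern.
Here the string isn't matched end-to-end, so the call returns None, and `bool(None)` is False.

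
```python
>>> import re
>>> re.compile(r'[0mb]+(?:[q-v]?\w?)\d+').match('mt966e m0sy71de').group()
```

This matches one or more of one of [0mb]; then optionally a character in [q-v], then optionally a word character (non-capturing group); then one or more of a digit.
`match` is anchored at position 0; if the pattern doesn't fit there, it returns None.
The match spans [0:5] → 'mt966'.

'mt966'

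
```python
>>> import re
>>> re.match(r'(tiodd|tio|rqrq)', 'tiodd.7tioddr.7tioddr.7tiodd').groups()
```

('tiodd',)

The match spans [0:5] → 'tiodd'.
Captured: group 1 = 'tiodd'.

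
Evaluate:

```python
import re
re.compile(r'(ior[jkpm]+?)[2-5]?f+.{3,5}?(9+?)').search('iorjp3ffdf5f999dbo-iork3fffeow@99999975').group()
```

This matches the literal 'ior', then one or more of one of [jkpm] (lazy) (captured); then optionally a character in [2-5], then one or more of the literal 'f', then 3 to 5 of any character (lazy); then one or more of a literal '9' (lazy) (captured).
Lazy quantifiers expand one character at a time until the remainder of the pattern can match.
Unlike `match`, `search` isn't anchored — it looks for the pattern anywhere in the string.
The match spans [0:13] → 'iorjp3ffdf5f9'.
Captured: group 1 = 'iorjp', group 2 = '9'.

'iorjp3ffdf5f9'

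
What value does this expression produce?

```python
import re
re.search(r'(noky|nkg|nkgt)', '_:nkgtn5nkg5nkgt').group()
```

'nkg'

The regex engine tests alternatives in the order written; an earlier branch that matches wins even if a later one would match more.
The match spans [2:5] → 'nkg'.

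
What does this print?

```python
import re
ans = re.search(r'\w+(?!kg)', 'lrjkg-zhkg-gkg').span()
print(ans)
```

(0, 5)

The negative lookaround is zero-width — it rules out positions where the adjacent text would match, without consuming anything.
`re.search` scans for the first position where the pattern succeeds.
The match spans [0:5] → 'lrjkg'.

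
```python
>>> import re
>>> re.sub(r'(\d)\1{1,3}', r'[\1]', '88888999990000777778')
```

'[8]8[9]9[0][7]78'

`\1` is not a pattern — it's the concrete string captured by group 1, re-applied verbatim.
Each match is replaced using the text its own group 1 captured.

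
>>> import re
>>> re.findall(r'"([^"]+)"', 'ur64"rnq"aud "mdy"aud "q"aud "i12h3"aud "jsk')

['rnq', 'mdy', 'q', 'i12h3']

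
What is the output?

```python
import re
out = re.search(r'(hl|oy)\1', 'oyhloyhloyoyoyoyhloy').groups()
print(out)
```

The match spans [8:12] → 'oyoy'.
Captured: group 1 = 'oy'.

('oy',)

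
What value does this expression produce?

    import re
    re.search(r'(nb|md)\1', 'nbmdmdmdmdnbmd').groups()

('md',)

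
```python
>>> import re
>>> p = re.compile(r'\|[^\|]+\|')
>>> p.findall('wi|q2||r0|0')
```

`findall` yields the raw match text (2 of them) because the pattern has no groups.

['|q2|', '|r0|']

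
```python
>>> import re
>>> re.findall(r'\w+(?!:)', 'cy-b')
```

The negative lookaround is zero-width — it rules out positions where the adjacent text would match, without consuming anything.
`findall` yields the raw match text (2 of them) because the pattern has no groups.

['cy', 'b']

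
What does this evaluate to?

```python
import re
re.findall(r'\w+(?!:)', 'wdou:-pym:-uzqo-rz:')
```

['wdo', 'py', 'uzqo', 'r']

The negative lookaround is zero-width — it rules out positions where the adjacent text would match, without consuming anything.
With no groups in the pattern, `findall` gives back each whole match — 4 here.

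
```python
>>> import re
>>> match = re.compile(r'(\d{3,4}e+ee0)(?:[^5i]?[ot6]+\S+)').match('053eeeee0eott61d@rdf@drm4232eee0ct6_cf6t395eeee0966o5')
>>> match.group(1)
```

The pattern matches 3 to 4 of a digit, then one or more of a literal 'e', then the literal 'ee0' (captured); then optionally any character except [5i], then one or more of one of [ot6], then one or more of a non-whitespace character (non-capturing group).
`re.match` only tries the pattern at the start of the string.
The match spans [0:53] → '053eeeee0eott61d@rdf@drm4232eee0ct6_cf6t395eeee0966o5'.
Captured: group 1 = '053eeeee0'.

'053eeeee0'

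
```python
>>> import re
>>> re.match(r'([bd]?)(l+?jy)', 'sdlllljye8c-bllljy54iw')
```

`re.match` won't scan ahead — the pattern has to work from the very first character.
Here the pattern fails at index 0, so the call returns None.

None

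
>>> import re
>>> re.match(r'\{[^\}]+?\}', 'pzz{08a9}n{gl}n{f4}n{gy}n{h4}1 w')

None

With `match`, the pattern is implicitly anchored at the beginning.
Here the pattern fails at index 0, so the call returns None.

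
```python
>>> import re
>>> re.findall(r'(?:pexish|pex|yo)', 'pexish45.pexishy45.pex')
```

['pexish', 'pexish', 'pex']

The regex engine tests alternatives in the order written; an earlier branch that matches wins even if a later one would match more.
Scanning left to right: at [0:6] → 'pexish'; at [9:15] → 'pexish'; at [19:22] → 'pex'.
Since nothing is captured, `findall` lists the 3 matched substrings directly.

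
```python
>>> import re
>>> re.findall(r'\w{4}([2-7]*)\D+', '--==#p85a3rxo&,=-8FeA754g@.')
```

Pattern: exactly 4 of a word character; then zero or more of a character in [2-7] (captured); then one or more of a non-digit.
Walking the string: at [5:17] match 'p85a3rxo&,=-', group 1 = '3'; at [17:27] match '8FeA754g@.', group 1 = '754'.
One capturing group, so `findall` returns just the captured substring from each match — 2 in all.

['3', '754']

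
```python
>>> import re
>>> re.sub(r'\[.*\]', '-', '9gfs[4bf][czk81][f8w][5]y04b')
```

`sub` substitutes '-' at each match site.

'9gfs-y04b'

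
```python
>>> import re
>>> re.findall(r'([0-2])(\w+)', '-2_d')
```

[('2', '_d')]

Multiple groups make `findall` return tuples — one 2-tuple for the one match.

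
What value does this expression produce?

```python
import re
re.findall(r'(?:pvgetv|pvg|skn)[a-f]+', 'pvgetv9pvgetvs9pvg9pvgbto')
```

['pvge', 'pvge', 'pvgb']

Walking the string: at [0:4] → 'pvge'; at [7:11] → 'pvge'; at [19:23] → 'pvgb'.
No capturing groups, so `findall` returns the 3 full match strings.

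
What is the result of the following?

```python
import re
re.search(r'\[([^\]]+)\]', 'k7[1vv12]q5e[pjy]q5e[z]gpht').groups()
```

The match spans [2:9] → '[1vv12]'.
Captured: group 1 = '1vv12'.

('1vv12',)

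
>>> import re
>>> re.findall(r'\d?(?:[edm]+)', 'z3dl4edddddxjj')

['3d', '4eddddd']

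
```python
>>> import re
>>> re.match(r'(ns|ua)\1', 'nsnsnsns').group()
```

With `match`, the pattern is implicitly anchored at the beginning.
The match spans [0:4] → 'nsns'.

'nsns'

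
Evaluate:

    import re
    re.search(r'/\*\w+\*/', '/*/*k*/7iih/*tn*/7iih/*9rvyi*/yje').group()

'/*k*/'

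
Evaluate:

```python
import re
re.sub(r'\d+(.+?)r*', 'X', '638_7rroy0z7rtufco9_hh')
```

This matches one or more of a digit; then one or more of any character (lazy) (captured); then zero or more of a literal 'r'.
Lazy quantifiers expand one character at a time until the remainder of the pattern can match.
Matches: at [0:4] → '638_'; at [4:7] → '7rr'; at [9:11] → '0z'; at [11:13] → '7r'; at [18:20] → '9_'.
Each match is replaced by 'X'.

'XXoyXXtufcoXhh'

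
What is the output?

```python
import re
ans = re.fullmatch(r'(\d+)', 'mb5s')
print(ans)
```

This matches one or more of a digit (captured).
`fullmatch` succeeds only if the pattern covers the string from start to end.
Here there's no way to consume every character, so the call returns None.

None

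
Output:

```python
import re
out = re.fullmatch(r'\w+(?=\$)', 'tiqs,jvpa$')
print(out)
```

`re.fullmatch` requires the pattern to consume the entire string.
Here the string isn't matched end-to-end, so the call returns None.

None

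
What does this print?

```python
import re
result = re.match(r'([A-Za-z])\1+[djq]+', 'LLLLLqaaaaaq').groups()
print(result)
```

The match spans [0:6] → 'LLLLLq'.
Captured: group 1 = 'L'.

('L',)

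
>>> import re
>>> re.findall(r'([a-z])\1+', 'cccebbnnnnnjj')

['c', 'b', 'n', 'j']

A backreference is literal: `\1` must see the identical characters the first group matched.
With a single group, `findall` returns only what that group captured — 4 items.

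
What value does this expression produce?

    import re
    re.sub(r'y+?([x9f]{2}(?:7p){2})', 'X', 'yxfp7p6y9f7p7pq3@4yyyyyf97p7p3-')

'yxfp7p6Xq3@4X3-'

The pattern matches one or more of a literal 'y' (lazy); then exactly 2 of one of [x9f], then the literal '7p' repeated 2 times (captured).
Every occurrence is swapped for 'X'.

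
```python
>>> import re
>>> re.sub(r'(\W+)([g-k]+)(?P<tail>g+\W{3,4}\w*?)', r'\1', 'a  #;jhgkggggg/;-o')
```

Pattern: one or more of a non-word character (captured); then one or more of a character in [g-k] (captured); then one or more of the literal 'g', then 3 to 4 of a non-word character, then zero or more of a word character (lazy) (captured as 'tail').
`\1` in the replacement pulls in group 1's text for each match.

'a  #;o'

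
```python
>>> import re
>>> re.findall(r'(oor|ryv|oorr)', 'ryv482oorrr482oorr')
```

['ryv', 'oor', 'oor']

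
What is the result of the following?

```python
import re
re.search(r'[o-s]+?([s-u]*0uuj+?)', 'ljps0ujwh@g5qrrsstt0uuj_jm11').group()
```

'qrrsstt0uuj'

The pattern matches one or more of a character in [o-s] (lazy); then zero or more of a character in [s-u], then the literal '0uu', then one or more of a literal 'j' (lazy) (captured).
`search` walks the string left to right and returns the first match it finds.
The match spans [12:23] → 'qrrsstt0uuj'.
Captured: group 1 = 'sstt0uuj'.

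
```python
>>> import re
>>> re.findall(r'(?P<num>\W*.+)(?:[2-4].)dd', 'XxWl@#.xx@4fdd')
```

Pattern: zero or more of a non-word character, then one or more of any character (captured as 'num'); then a character in [2-4], then any character (non-capturing group); then the literal 'd', then a literal 'd'.
Scanning left to right: at [0:14] match 'XxWl@#.xx@4fdd', group 1 = 'XxWl@#.xx@'.
With a single group, `findall` returns only what that group captured — 1 item.

['XxWl@#.xx@']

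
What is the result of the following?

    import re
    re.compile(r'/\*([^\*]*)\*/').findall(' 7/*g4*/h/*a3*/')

['g4', 'a3']

With a single group, `findall` returns only what that group captured — 2 items.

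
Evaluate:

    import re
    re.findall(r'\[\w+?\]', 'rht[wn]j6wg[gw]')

['[wn]', '[gw]']

Walking the string: at [3:7] → '[wn]'; at [11:15] → '[gw]'.
No capturing groups, so `findall` returns the 2 full match strings.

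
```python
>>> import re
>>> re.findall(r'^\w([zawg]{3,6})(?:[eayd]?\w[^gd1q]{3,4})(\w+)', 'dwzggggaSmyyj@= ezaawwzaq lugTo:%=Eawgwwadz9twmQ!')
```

Pattern: anchored at the start of the string; then a word character; then 3 to 6 of one of [zawg] (captured); then optionally one of [eayd], then a word character, then 3 to 4 of any character except [gd1q] (non-capturing group); then one or more of a word character (captured).
Walking the string: at [0:13] match 'dwzggggaSmyyj', groups = ('wzgggg', 'j').
Multiple groups make `findall` return tuples — one 2-tuple for the one match.

[('wzgggg', 'j')]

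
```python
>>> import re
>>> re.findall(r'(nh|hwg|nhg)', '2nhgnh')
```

['nh', 'nh']

The regex engine tests alternatives in the order written; an earlier branch that matches wins even if a later one would match more.
Walking the string: at [1:3] match 'nh', group 1 = 'nh'; at [4:6] match 'nh', group 1 = 'nh'.
One capturing group, so `findall` returns just the captured substring from each match — 2 in all.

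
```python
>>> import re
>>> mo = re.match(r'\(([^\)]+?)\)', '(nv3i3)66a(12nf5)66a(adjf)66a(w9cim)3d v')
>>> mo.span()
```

`re.match` only tries the pattern at the start of the string.
The match spans [0:7] → '(nv3i3)'.
Captured: group 1 = 'nv3i3'.

(0, 7)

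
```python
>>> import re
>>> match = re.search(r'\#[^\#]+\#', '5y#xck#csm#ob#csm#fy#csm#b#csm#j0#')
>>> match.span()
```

The match spans [2:7] → '#xck#'.

(2, 7)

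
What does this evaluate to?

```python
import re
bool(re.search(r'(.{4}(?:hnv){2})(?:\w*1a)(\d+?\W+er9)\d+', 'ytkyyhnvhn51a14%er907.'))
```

The pattern matches exactly 4 of any character, then the literal 'hnv' repeated 2 times (captured); then zero or more of a word character, then the literal '1a' (non-capturing group); then one or more of a digit (lazy), then one or more of a non-word character, then the literal 'er9' (captured); then one or more of a digit.
`re.search` tries every starting position until one works.
Here nothing in the string fits, so the call returns None, and `bool(None)` is False.

False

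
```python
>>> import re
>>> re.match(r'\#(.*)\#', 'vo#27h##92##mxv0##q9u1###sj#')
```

`match` is anchored at position 0; if the pattern doesn't fit there, it returns None.
Here the pattern fails at index 0, so the call returns None.

None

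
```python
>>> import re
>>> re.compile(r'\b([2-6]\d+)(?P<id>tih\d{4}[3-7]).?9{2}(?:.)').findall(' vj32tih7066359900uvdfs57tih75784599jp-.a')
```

`findall` packs the 2 group values into a tuple for every match.
Nothing in the string satisfies the pattern, so the list is empty.

[]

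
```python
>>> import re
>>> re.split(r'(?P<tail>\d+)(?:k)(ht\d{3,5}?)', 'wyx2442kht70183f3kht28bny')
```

This matches one or more of a digit (captured as 'tail'); then a literal 'k' (non-capturing group); then the literal 'ht', then 3 to 5 of a digit (lazy) (captured).
Because the quantifier is non-greedy, it stops expanding at the earliest point where the rest of the pattern can succeed.
Matches to split on: at [3:13] → '2442kht701'.
Because the pattern has a capturing group, `split` also inserts each captured text between the pieces.

['wyx', '2442', 'ht701', '83f3kht28bny']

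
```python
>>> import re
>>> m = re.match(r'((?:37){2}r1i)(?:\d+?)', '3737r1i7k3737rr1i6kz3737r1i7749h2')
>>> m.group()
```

Pattern: the literal '37' repeated 2 times, then the literal 'r1i' (captured); then one or more of a digit (lazy) (non-capturing group).
`re.match` only tries the pattern at the start of the string.
The match spans [0:8] → '3737r1i7'.
Captured: group 1 = '3737r1i'.

'3737r1i7'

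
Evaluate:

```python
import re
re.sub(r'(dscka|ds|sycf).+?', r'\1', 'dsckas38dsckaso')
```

`|` is ordered: at each position the engine commits to the first alternative that works.
Matches: at [0:6] → 'dsckas'; at [8:14] → 'dsckas'.
The replacement refers to a captured group, so each match is rewritten using its own captured text.

'dscka38dsckao'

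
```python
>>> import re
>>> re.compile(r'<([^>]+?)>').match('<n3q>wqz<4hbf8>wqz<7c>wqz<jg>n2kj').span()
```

With `match`, the pattern is implicitly anchored at the beginning.
The match spans [0:5] → '<n3q>'.
Captured: group 1 = 'n3q'.

(0, 5)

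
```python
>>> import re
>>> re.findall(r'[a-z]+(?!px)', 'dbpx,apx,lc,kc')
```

['dbpx', 'apx', 'lc', 'kc']

The negative lookaround is zero-width — it rules out positions where the adjacent text would match, without consuming anything.
Scanning left to right: at [0:4] → 'dbpx'; at [5:8] → 'apx'; at [9:11] → 'lc'; at [12:14] → 'kc'.
No capturing groups, so `findall` returns the 4 full match strings.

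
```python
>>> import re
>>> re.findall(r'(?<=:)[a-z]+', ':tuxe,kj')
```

['tuxe']

The lookaround is zero-width — it requires the adjacent text to match without consuming it, so the asserted text isn't part of the match.
Walking the string: at [1:5] → 'tuxe'.
No capturing groups, so `findall` returns the 1 full match string.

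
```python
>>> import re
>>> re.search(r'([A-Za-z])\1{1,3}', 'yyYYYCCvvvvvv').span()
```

(0, 2)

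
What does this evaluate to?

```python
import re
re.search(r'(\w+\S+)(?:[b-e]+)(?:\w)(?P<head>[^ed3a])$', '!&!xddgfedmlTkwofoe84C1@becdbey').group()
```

This matches one or more of a word character, then one or more of a non-whitespace character (captured); then one or more of a character in [b-e] (non-capturing group); then a word character (non-capturing group); then any character except [ed3a] (captured as 'head'); then anchored at the end.
Unlike `match`, `search` isn't anchored — it looks for the pattern anywhere in the string.
The match spans [3:31] → 'xddgfedmlTkwofoe84C1@becdbey'.
Captured: group 1 = 'xddgfedmlTkwofoe84C1@becd', group 2 = 'y'.

'xddgfedmlTkwofoe84C1@becdbey'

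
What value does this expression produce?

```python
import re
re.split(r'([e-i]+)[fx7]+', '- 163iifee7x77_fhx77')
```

['- 163', 'iifee', '_', 'fh', '']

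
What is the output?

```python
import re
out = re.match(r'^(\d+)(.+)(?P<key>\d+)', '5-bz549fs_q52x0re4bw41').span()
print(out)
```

(0, 22)

Pattern: anchored at the start of the string; then one or more of a digit (captured); then one or more of any character (captured); then one or more of a digit (captured as 'key').
`re.match` only tries the pattern at the start of the string.
The match spans [0:22] → '5-bz549fs_q52x0re4bw41'.
Captured: group 1 = '5', group 2 = '-bz549fs_q52x0re4bw4', group 3 = '1'.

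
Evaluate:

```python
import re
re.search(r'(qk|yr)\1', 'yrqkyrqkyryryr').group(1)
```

'yr'

The match spans [8:12] → 'yryr'.
Captured: group 1 = 'yr'.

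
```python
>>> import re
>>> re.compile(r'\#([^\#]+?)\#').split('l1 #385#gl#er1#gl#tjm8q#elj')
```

['l1 ', '385', 'gl', 'er1', 'gl', 'tjm8q', 'elj']

Matches to split on: at [3:8] → '#385#'; at [10:15] → '#er1#'; at [17:24] → '#tjm8q#'.
With a capturing group present, the delimiter's captured portion is kept in the result list.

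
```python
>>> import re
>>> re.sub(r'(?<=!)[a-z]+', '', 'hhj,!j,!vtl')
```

The lookaround is zero-width — it requires the adjacent text to match without consuming it, so the asserted text isn't part of the match.
Matches: at [5:6] → 'j'; at [8:11] → 'vtl'.
Every occurrence is swapped for ''.

'hhj,!,!'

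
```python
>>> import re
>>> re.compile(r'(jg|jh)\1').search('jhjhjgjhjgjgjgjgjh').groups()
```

('jh',)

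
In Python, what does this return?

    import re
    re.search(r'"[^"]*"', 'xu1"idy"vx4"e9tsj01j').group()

The match spans [3:8] → '"idy"'.

'"idy"'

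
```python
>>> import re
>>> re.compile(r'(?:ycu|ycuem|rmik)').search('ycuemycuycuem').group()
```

'ycu'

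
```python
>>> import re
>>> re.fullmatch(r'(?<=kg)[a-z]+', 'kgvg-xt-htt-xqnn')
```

None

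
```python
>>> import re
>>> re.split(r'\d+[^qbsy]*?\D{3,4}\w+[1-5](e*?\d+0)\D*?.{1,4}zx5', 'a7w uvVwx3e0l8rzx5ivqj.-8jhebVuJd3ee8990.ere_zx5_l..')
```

['a', 'ee8990', '_l..']

This matches one or more of a digit, then zero or more of any character except [qbsy] (lazy), then 3 to 4 of a non-digit; then one or more of a word character, then a character in [1-5]; then zero or more of the literal 'e' (lazy), then one or more of a digit, then the literal '0' (captured); then zero or more of a non-digit (lazy), then 1 to 4 of any character, then the literal 'zx5'.
Matches to split on: at [1:48] → '7w uvVwx3e0l8rzx5ivqj.-8jhebVuJd3ee8990.ere_zx5'.
Because the pattern has a capturing group, `split` also inserts each captured text between the pieces.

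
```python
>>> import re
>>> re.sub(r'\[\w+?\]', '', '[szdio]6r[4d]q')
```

'6rq'

Matches: at [0:7] → '[szdio]'; at [9:13] → '[4d]'.
Each match is replaced by ''.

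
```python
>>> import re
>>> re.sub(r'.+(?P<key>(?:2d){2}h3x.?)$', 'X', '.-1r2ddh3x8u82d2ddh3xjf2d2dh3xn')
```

Pattern: one or more of any character; then the literal '2d' repeated 2 times, then the literal 'h3x', then optionally any character (captured as 'key'); then anchored at the end.
Every occurrence is swapped for 'X'.

'X'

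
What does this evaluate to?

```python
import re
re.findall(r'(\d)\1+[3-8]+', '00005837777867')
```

A backreference is literal: `\1` must see the identical characters the first group matched.
Matches: at [0:14] match '00005837777867', group 1 = '0'.
With a single group, `findall` returns only what that group captured — 1 item.

['0']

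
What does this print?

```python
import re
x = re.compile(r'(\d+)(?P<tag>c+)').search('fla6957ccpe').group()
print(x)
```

6957cc

Pattern: one or more of a digit (captured); then one or more of a literal 'c' (captured as 'tag').
`re.search` tries every starting position until one works.
The match spans [3:9] → '6957cc'.
Captured: group 1 = '6957', group 2 = 'cc'.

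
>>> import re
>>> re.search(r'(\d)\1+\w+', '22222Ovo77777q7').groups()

('2',)

A backreference is literal: `\1` must see the identical characters the first group matched.
Unlike `match`, `search` isn't anchored — it looks for the pattern anywhere in the string.
The match spans [0:15] → '22222Ovo77777q7'.
Captured: group 1 = '2'.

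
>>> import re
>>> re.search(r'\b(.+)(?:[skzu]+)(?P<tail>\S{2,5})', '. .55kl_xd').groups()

The pattern matches a word boundary (`\b`, zero-width); then one or more of any character (captured); then one or more of one of [skzu] (non-capturing group); then 2 to 5 of a non-whitespace character (captured as 'tail').
`search` walks the string left to right and returns the first match it finds.
The match spans [3:10] → '55kl_xd'.
Captured: group 1 = '55', group 2 = 'l_xd'.

('55', 'l_xd')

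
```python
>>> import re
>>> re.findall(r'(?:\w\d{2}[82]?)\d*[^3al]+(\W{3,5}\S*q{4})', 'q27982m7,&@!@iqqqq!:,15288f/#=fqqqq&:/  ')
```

['/#=fqqqq']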